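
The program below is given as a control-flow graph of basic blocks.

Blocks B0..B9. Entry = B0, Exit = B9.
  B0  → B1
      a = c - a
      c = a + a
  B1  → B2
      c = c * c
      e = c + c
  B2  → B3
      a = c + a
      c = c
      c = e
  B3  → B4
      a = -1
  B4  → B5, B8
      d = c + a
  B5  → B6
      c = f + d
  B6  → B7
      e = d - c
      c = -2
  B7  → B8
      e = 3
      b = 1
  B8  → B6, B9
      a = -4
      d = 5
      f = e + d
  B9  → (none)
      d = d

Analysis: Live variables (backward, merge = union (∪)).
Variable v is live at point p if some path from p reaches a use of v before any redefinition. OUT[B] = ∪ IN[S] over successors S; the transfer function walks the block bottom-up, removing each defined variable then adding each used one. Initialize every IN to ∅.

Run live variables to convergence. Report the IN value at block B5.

Per-block solution:
  B0: | IN={a, c, f} | OUT={a, c, f}
  B1: | IN={a, c, f} | OUT={a, c, e, f}
  B2: | IN={a, c, e, f} | OUT={c, e, f}
  B3: | IN={c, e, f} | OUT={a, c, e, f}
  B4: | IN={a, c, e, f} | OUT={c, d, e, f}
  B5: | IN={d, f} | OUT={c, d}
  B6: | IN={c, d} | OUT={c}
  B7: | IN={c} | OUT={c, e}
  B8: | IN={c, e} | OUT={c, d}
  B9: | IN={d} | OUT={}

Merge at B5: OUT[B5] = IN[B6] = {c, d}
Applying B5's transfer function to that OUT value gives IN[B5] (row B5 above).

Answer: {d, f}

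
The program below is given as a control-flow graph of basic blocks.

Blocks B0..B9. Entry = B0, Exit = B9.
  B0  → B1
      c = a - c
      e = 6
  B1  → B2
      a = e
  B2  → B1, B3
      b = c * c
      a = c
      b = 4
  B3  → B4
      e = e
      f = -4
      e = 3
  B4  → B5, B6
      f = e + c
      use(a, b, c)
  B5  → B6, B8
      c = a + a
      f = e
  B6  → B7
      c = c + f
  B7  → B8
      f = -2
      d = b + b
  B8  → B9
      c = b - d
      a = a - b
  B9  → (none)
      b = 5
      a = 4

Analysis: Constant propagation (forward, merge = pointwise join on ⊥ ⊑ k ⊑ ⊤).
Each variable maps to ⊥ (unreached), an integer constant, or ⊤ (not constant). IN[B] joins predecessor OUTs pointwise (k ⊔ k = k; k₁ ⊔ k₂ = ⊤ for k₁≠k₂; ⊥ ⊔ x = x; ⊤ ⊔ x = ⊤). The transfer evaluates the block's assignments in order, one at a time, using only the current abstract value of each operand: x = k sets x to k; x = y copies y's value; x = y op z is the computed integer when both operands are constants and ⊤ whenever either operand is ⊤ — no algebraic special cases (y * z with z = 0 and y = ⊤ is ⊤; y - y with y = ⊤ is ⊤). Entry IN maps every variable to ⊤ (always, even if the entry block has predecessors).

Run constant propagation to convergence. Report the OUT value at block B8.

Answer: {a: ⊤, b: 4, c: ⊤, d: ⊤, e: 3, f: ⊤}

Working:
Per-block solution:
  B0: | IN=(all ⊤) | OUT={e:6; rest ⊤}
  B1: | IN={e:6; rest ⊤} | OUT={a:6, e:6; rest ⊤}
  B2: | IN={a:6, e:6; rest ⊤} | OUT={b:4, e:6; rest ⊤}
  B3: | IN={b:4, e:6; rest ⊤} | OUT={b:4, e:3, f:-4; rest ⊤}
  B4: | IN={b:4, e:3, f:-4; rest ⊤} | OUT={b:4, e:3; rest ⊤}
  B5: | IN={b:4, e:3; rest ⊤} | OUT={b:4, e:3, f:3; rest ⊤}
  B6: | IN={b:4, e:3; rest ⊤} | OUT={b:4, e:3; rest ⊤}
  B7: | IN={b:4, e:3; rest ⊤} | OUT={b:4, d:8, e:3, f:-2; rest ⊤}
  B8: | IN={b:4, e:3; rest ⊤} | OUT={b:4, e:3; rest ⊤}
  B9: | IN={b:4, e:3; rest ⊤} | OUT={a:4, b:5, e:3; rest ⊤}

Merge at B8: IN[B8] = OUT[B5] ⊔ OUT[B7] = {a: ⊤, b: 4, c: ⊤, d: ⊤, e: 3, f: ⊤}
Applying B8's transfer function to that IN value gives OUT[B8] (row B8 above).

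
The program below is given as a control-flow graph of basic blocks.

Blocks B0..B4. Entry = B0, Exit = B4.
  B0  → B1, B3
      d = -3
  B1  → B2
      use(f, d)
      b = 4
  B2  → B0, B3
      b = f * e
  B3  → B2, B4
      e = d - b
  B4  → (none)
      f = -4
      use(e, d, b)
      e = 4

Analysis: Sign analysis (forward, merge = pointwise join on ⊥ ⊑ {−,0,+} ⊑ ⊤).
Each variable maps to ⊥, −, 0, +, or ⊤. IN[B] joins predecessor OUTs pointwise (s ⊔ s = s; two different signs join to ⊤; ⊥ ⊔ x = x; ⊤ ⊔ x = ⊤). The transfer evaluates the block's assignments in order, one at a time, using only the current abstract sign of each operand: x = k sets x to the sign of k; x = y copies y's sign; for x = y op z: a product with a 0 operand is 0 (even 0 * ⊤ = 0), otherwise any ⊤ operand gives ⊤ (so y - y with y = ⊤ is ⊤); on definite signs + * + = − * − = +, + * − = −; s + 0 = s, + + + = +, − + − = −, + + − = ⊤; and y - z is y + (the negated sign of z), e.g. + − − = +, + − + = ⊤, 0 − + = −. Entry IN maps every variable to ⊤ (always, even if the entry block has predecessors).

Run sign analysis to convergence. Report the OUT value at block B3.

Answer: {a: ⊤, b: ⊤, c: ⊤, d: -, e: ⊤, f: ⊤}

Working:
Fixpoint table:
  B0:  IN=(all ⊤)  OUT={d:-; rest ⊤}
  B1:  IN={d:-; rest ⊤}  OUT={b:+, d:-; rest ⊤}
  B2:  IN={d:-; rest ⊤}  OUT={d:-; rest ⊤}
  B3:  IN={d:-; rest ⊤}  OUT={d:-; rest ⊤}
  B4:  IN={d:-; rest ⊤}  OUT={d:-, e:+, f:-; rest ⊤}

Merge at B3: IN[B3] = OUT[B0] ⊔ OUT[B2] = {a: ⊤, b: ⊤, c: ⊤, d: -, e: ⊤, f: ⊤}
Applying B3's transfer function to that IN value gives OUT[B3] (row B3 above).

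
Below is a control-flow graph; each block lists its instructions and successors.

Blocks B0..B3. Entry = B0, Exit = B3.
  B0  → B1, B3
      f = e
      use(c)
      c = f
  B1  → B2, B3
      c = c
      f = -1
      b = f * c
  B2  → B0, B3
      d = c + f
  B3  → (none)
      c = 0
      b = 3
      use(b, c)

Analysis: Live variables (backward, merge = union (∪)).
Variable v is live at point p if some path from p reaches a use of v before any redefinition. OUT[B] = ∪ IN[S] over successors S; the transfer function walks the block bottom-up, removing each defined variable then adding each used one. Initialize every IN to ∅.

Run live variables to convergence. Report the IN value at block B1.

Converged values:
  B0:  IN={c, e}  OUT={c, e}
  B1:  IN={c, e}  OUT={c, e, f}
  B2:  IN={c, e, f}  OUT={c, e}
  B3:  IN={}  OUT={}

Merge at B1: OUT[B1] = IN[B2] ⊔ IN[B3] = {c, e, f}
Applying B1's transfer function to that OUT value gives IN[B1] (row B1 above).

Answer: {c, e}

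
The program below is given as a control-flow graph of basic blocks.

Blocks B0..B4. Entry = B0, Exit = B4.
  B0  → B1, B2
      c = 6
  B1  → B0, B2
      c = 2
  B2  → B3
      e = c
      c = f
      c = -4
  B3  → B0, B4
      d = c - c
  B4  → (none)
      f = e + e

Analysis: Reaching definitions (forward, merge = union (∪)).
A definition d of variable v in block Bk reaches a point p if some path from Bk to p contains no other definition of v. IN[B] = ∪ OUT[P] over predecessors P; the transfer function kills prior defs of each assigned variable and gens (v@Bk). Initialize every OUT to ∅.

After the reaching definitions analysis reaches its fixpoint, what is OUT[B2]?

Per-block solution:
  B0:  IN={c@B1, c@B2, d@B3, e@B2}  OUT={c@B0, d@B3, e@B2}
  B1:  IN={c@B0, d@B3, e@B2}  OUT={c@B1, d@B3, e@B2}
  B2:  IN={c@B0, c@B1, d@B3, e@B2}  OUT={c@B2, d@B3, e@B2}
  B3:  IN={c@B2, d@B3, e@B2}  OUT={c@B2, d@B3, e@B2}
  B4:  IN={c@B2, d@B3, e@B2}  OUT={c@B2, d@B3, e@B2, f@B4}

Merge at B2: IN[B2] = OUT[B0] ⊔ OUT[B1] = {c@B0, c@B1, d@B3, e@B2}
Applying B2's transfer function to that IN value gives OUT[B2] (row B2 above).

Answer: {c@B2, d@B3, e@B2}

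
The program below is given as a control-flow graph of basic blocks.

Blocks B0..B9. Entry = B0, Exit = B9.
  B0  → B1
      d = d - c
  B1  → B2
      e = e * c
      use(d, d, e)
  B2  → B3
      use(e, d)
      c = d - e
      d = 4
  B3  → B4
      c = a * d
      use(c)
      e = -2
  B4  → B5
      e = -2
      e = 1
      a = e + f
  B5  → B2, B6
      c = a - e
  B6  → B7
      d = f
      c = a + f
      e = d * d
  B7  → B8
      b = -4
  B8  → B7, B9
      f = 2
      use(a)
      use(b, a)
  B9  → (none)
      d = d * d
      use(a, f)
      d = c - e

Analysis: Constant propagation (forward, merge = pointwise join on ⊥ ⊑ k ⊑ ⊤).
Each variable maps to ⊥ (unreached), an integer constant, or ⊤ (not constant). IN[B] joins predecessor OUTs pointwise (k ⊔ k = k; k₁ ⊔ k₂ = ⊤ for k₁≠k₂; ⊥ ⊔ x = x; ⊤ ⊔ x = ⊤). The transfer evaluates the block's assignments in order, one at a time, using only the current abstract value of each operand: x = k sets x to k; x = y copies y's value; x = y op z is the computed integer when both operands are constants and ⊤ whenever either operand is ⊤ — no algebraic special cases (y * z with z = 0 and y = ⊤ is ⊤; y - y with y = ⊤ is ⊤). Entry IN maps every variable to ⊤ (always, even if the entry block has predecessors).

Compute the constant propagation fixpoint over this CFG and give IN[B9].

Answer: {a: ⊤, b: -4, c: ⊤, d: ⊤, e: ⊤, f: 2}

Derivation:
Converged values:
  B0: | IN=(all ⊤) | OUT=(all ⊤)
  B1: | IN=(all ⊤) | OUT=(all ⊤)
  B2: | IN=(all ⊤) | OUT={d:4; rest ⊤}
  B3: | IN={d:4; rest ⊤} | OUT={d:4, e:-2; rest ⊤}
  B4: | IN={d:4, e:-2; rest ⊤} | OUT={d:4, e:1; rest ⊤}
  B5: | IN={d:4, e:1; rest ⊤} | OUT={d:4, e:1; rest ⊤}
  B6: | IN={d:4, e:1; rest ⊤} | OUT=(all ⊤)
  B7: | IN=(all ⊤) | OUT={b:-4; rest ⊤}
  B8: | IN={b:-4; rest ⊤} | OUT={b:-4, f:2; rest ⊤}
  B9: | IN={b:-4, f:2; rest ⊤} | OUT={b:-4, f:2; rest ⊤}

Merge at B9: IN[B9] = OUT[B8] = {a: ⊤, b: -4, c: ⊤, d: ⊤, e: ⊤, f: 2}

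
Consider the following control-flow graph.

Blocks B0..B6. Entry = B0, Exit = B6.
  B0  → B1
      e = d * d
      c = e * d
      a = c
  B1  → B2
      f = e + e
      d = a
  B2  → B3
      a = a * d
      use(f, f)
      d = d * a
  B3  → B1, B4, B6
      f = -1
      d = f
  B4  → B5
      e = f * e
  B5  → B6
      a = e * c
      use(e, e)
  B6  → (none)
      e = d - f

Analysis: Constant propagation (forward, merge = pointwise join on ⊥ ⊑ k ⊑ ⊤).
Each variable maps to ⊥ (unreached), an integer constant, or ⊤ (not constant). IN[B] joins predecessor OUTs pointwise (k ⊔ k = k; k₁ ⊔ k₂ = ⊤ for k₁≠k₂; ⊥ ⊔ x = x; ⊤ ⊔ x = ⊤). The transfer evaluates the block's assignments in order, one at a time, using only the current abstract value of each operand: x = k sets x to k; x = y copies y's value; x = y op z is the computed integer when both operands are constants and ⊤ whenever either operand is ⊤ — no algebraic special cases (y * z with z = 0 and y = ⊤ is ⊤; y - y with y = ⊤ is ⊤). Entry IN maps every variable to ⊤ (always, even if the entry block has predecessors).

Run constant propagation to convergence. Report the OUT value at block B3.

Answer: {a: ⊤, b: ⊤, c: ⊤, d: -1, e: ⊤, f: -1}

Trace:
Fixpoint table:
  B0:   IN=(all ⊤)   OUT=(all ⊤)
  B1:   IN=(all ⊤)   OUT=(all ⊤)
  B2:   IN=(all ⊤)   OUT=(all ⊤)
  B3:   IN=(all ⊤)   OUT={d:-1, f:-1; rest ⊤}
  B4:   IN={d:-1, f:-1; rest ⊤}   OUT={d:-1, f:-1; rest ⊤}
  B5:   IN={d:-1, f:-1; rest ⊤}   OUT={d:-1, f:-1; rest ⊤}
  B6:   IN={d:-1, f:-1; rest ⊤}   OUT={d:-1, e:0, f:-1; rest ⊤}

Merge at B3: IN[B3] = OUT[B2] = {a: ⊤, b: ⊤, c: ⊤, d: ⊤, e: ⊤, f: ⊤}
Applying B3's transfer function to that IN value gives OUT[B3] (row B3 above).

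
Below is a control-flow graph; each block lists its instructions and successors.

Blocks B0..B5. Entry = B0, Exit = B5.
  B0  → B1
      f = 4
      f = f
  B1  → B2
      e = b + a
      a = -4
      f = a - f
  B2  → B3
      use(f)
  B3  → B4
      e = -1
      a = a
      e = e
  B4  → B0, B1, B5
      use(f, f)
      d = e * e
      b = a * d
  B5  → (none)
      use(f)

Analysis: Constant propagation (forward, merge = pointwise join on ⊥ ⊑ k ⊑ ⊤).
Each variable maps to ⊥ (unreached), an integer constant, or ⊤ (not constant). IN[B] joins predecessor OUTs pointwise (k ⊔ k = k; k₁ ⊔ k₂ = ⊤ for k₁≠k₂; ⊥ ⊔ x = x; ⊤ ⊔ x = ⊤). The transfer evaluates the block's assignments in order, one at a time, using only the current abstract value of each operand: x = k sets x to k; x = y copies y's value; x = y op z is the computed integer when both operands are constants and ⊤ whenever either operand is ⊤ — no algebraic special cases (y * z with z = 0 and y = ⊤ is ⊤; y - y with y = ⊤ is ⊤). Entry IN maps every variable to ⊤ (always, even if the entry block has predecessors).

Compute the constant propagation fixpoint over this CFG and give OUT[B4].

Per-block solution:
  B0:  IN=(all ⊤)  OUT={f:4; rest ⊤}
  B1:  IN=(all ⊤)  OUT={a:-4; rest ⊤}
  B2:  IN={a:-4; rest ⊤}  OUT={a:-4; rest ⊤}
  B3:  IN={a:-4; rest ⊤}  OUT={a:-4, e:-1; rest ⊤}
  B4:  IN={a:-4, e:-1; rest ⊤}  OUT={a:-4, b:-4, d:1, e:-1; rest ⊤}
  B5:  IN={a:-4, b:-4, d:1, e:-1; rest ⊤}  OUT={a:-4, b:-4, d:1, e:-1; rest ⊤}

Merge at B4: IN[B4] = OUT[B3] = {a: -4, b: ⊤, c: ⊤, d: ⊤, e: -1, f: ⊤}
Applying B4's transfer function to that IN value gives OUT[B4] (row B4 above).

Answer: {a: -4, b: -4, c: ⊤, d: 1, e: -1, f: ⊤}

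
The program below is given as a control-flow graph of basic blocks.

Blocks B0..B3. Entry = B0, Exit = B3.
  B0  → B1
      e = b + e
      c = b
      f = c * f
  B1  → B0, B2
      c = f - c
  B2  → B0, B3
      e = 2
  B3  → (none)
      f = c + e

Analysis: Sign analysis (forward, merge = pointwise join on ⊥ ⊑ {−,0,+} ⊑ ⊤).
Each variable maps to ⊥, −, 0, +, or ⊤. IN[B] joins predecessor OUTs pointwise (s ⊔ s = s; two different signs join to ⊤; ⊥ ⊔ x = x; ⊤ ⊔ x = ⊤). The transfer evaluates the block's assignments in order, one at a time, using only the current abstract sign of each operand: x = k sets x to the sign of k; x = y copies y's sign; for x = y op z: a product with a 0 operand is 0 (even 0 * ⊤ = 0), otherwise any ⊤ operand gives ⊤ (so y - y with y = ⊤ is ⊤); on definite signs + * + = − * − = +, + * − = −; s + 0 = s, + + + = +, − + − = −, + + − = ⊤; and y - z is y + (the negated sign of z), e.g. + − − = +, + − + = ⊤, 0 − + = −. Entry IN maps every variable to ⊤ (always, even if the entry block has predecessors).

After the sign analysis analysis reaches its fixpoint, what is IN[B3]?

Answer: {a: ⊤, b: ⊤, c: ⊤, d: ⊤, e: +, f: ⊤}

Trace:
Converged values:
  B0: | IN=(all ⊤) | OUT=(all ⊤)
  B1: | IN=(all ⊤) | OUT=(all ⊤)
  B2: | IN=(all ⊤) | OUT={e:+; rest ⊤}
  B3: | IN={e:+; rest ⊤} | OUT={e:+; rest ⊤}

Merge at B3: IN[B3] = OUT[B2] = {a: ⊤, b: ⊤, c: ⊤, d: ⊤, e: +, f: ⊤}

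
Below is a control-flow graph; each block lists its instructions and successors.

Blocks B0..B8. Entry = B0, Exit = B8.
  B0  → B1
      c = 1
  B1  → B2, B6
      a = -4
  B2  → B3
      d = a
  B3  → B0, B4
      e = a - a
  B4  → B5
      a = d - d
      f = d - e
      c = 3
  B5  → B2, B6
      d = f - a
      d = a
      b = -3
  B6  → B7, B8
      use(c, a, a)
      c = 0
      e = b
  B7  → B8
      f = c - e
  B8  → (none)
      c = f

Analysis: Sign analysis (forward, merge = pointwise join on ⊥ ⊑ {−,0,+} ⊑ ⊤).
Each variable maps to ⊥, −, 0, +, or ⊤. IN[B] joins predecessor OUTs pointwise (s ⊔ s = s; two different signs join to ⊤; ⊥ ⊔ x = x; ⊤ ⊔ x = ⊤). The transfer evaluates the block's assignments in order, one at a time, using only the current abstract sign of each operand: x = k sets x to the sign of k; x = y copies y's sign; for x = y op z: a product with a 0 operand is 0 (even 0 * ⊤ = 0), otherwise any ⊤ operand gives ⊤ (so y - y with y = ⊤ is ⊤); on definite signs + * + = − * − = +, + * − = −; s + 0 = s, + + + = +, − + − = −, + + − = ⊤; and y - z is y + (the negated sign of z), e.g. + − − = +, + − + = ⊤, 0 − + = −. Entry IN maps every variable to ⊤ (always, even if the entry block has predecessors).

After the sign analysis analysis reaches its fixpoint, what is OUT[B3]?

Fixpoint table:
  B0: | IN=(all ⊤) | OUT={c:+; rest ⊤}
  B1: | IN={c:+; rest ⊤} | OUT={a:-, c:+; rest ⊤}
  B2: | IN={c:+; rest ⊤} | OUT={c:+; rest ⊤}
  B3: | IN={c:+; rest ⊤} | OUT={c:+; rest ⊤}
  B4: | IN={c:+; rest ⊤} | OUT={c:+; rest ⊤}
  B5: | IN={c:+; rest ⊤} | OUT={b:-, c:+; rest ⊤}
  B6: | IN={c:+; rest ⊤} | OUT={c:0; rest ⊤}
  B7: | IN={c:0; rest ⊤} | OUT={c:0; rest ⊤}
  B8: | IN={c:0; rest ⊤} | OUT=(all ⊤)

Merge at B3: IN[B3] = OUT[B2] = {a: ⊤, b: ⊤, c: +, d: ⊤, e: ⊤, f: ⊤}
Applying B3's transfer function to that IN value gives OUT[B3] (row B3 above).

Answer: {a: ⊤, b: ⊤, c: +, d: ⊤, e: ⊤, f: ⊤}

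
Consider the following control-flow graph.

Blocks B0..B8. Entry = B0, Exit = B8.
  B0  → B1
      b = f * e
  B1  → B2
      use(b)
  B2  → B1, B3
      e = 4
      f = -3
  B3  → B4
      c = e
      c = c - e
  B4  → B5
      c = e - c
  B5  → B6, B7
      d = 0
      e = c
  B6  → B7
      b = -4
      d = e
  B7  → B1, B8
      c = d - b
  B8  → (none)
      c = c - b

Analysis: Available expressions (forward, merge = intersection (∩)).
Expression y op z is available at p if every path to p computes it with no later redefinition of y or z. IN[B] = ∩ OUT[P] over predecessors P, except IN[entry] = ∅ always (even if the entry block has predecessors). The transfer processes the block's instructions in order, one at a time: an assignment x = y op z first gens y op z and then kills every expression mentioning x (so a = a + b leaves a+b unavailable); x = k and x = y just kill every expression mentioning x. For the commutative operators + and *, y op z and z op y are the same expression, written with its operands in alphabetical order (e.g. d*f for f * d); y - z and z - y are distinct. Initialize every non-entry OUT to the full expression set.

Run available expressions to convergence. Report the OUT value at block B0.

Per-block solution:
  B0:   IN={}   OUT={e*f}
  B1:   IN={}   OUT={}
  B2:   IN={}   OUT={}
  B3:   IN={}   OUT={}
  B4:   IN={}   OUT={}
  B5:   IN={}   OUT={}
  B6:   IN={}   OUT={}
  B7:   IN={}   OUT={d-b}
  B8:   IN={d-b}   OUT={d-b}

B0 is the boundary node: IN[B0] = {}
Applying B0's transfer function to that IN value gives OUT[B0] (row B0 above).

Answer: {e*f}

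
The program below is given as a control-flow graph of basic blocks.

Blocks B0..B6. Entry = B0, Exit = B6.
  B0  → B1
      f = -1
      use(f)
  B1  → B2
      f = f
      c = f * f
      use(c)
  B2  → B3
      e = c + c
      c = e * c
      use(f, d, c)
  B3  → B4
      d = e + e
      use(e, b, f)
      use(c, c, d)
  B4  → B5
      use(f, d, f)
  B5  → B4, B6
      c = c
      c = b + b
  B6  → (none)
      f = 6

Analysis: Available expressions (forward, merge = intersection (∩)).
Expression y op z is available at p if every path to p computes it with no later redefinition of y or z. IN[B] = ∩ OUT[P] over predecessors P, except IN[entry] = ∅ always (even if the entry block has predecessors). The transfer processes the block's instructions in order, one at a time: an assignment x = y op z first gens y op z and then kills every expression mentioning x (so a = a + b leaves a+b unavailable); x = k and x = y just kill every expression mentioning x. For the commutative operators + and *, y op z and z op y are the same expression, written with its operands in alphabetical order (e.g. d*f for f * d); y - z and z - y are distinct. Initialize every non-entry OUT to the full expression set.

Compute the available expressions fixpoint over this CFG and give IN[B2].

Answer: {f*f}

Working:
Per-block solution:
  B0:   IN={}   OUT={}
  B1:   IN={}   OUT={f*f}
  B2:   IN={f*f}   OUT={f*f}
  B3:   IN={f*f}   OUT={e+e, f*f}
  B4:   IN={e+e, f*f}   OUT={e+e, f*f}
  B5:   IN={e+e, f*f}   OUT={b+b, e+e, f*f}
  B6:   IN={b+b, e+e, f*f}   OUT={b+b, e+e}

Merge at B2: IN[B2] = OUT[B1] = {f*f}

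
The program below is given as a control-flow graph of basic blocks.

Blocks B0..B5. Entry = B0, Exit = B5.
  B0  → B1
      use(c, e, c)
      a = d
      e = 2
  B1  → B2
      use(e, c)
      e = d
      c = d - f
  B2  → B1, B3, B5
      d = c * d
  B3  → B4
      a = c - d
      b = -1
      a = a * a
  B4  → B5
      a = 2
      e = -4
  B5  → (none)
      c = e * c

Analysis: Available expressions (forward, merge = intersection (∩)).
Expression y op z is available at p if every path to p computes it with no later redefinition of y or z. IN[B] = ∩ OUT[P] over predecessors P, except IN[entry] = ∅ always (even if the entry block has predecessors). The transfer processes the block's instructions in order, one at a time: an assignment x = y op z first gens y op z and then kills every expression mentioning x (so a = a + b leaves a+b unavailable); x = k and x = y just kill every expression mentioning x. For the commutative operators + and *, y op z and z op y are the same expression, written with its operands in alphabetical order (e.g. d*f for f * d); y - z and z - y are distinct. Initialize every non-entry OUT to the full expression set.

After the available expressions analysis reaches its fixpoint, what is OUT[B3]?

Answer: {c-d}

Trace:
Converged values:
  B0: | IN={} | OUT={}
  B1: | IN={} | OUT={d-f}
  B2: | IN={d-f} | OUT={}
  B3: | IN={} | OUT={c-d}
  B4: | IN={c-d} | OUT={c-d}
  B5: | IN={} | OUT={}

Merge at B3: IN[B3] = OUT[B2] = {}
Applying B3's transfer function to that IN value gives OUT[B3] (row B3 above).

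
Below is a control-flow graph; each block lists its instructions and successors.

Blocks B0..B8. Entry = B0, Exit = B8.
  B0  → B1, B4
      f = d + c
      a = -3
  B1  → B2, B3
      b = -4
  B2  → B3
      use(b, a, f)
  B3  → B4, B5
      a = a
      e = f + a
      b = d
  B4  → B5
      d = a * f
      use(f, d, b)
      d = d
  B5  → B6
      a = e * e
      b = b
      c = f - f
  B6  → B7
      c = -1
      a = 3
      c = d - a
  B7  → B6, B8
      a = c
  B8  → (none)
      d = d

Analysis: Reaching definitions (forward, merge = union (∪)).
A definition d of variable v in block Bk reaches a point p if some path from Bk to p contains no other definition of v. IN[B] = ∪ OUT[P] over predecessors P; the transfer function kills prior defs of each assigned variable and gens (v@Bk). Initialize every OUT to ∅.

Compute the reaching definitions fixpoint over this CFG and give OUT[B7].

Per-block solution:
  B0: | IN={} | OUT={a@B0, f@B0}
  B1: | IN={a@B0, f@B0} | OUT={a@B0, b@B1, f@B0}
  B2: | IN={a@B0, b@B1, f@B0} | OUT={a@B0, b@B1, f@B0}
  B3: | IN={a@B0, b@B1, f@B0} | OUT={a@B3, b@B3, e@B3, f@B0}
  B4: | IN={a@B0, a@B3, b@B3, e@B3, f@B0} | OUT={a@B0, a@B3, b@B3, d@B4, e@B3, f@B0}
  B5: | IN={a@B0, a@B3, b@B3, d@B4, e@B3, f@B0} | OUT={a@B5, b@B5, c@B5, d@B4, e@B3, f@B0}
  B6: | IN={a@B5, a@B7, b@B5, c@B5, c@B6, d@B4, e@B3, f@B0} | OUT={a@B6, b@B5, c@B6, d@B4, e@B3, f@B0}
  B7: | IN={a@B6, b@B5, c@B6, d@B4, e@B3, f@B0} | OUT={a@B7, b@B5, c@B6, d@B4, e@B3, f@B0}
  B8: | IN={a@B7, b@B5, c@B6, d@B4, e@B3, f@B0} | OUT={a@B7, b@B5, c@B6, d@B8, e@B3, f@B0}

Merge at B7: IN[B7] = OUT[B6] = {a@B6, b@B5, c@B6, d@B4, e@B3, f@B0}
Applying B7's transfer function to that IN value gives OUT[B7] (row B7 above).

Answer: {a@B7, b@B5, c@B6, d@B4, e@B3, f@B0}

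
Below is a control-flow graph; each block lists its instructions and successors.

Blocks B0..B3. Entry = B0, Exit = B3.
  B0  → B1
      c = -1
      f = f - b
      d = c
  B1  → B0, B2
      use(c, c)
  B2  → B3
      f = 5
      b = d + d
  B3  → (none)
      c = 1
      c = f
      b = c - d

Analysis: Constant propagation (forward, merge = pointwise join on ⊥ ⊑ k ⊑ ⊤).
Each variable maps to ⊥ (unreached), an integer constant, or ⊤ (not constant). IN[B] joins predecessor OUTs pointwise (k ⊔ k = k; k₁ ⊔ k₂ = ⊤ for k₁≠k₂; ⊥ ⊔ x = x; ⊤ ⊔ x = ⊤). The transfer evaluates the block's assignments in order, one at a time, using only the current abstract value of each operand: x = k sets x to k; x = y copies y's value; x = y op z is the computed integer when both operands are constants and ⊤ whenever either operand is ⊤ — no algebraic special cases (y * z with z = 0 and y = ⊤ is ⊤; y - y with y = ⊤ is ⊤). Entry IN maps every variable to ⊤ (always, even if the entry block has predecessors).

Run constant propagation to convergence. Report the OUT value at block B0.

Converged values:
  B0:  IN=(all ⊤)  OUT={c:-1, d:-1; rest ⊤}
  B1:  IN={c:-1, d:-1; rest ⊤}  OUT={c:-1, d:-1; rest ⊤}
  B2:  IN={c:-1, d:-1; rest ⊤}  OUT={b:-2, c:-1, d:-1, f:5; rest ⊤}
  B3:  IN={b:-2, c:-1, d:-1, f:5; rest ⊤}  OUT={b:6, c:5, d:-1, f:5; rest ⊤}

Merge at B0 (entry node, so the boundary value (all ⊤) is joined with the incoming edge(s)): IN[B0] = (all ⊤) ⊔ OUT[B1] = {a: ⊤, b: ⊤, c: ⊤, d: ⊤, e: ⊤, f: ⊤}
Applying B0's transfer function to that IN value gives OUT[B0] (row B0 above).

Answer: {a: ⊤, b: ⊤, c: -1, d: -1, e: ⊤, f: ⊤}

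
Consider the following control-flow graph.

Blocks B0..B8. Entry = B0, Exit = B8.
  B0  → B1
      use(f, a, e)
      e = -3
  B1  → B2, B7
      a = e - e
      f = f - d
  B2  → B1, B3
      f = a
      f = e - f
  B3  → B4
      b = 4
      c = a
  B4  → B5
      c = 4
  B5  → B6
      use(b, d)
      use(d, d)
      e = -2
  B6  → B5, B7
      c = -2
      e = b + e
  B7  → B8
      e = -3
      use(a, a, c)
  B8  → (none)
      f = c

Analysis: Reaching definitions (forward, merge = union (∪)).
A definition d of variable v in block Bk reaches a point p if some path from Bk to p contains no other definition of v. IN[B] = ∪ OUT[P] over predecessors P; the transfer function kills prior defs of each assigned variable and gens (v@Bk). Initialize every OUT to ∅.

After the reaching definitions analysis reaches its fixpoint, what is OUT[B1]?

Answer: {a@B1, e@B0, f@B1}

Working:
Converged values:
  B0:   IN={}   OUT={e@B0}
  B1:   IN={a@B1, e@B0, f@B2}   OUT={a@B1, e@B0, f@B1}
  B2:   IN={a@B1, e@B0, f@B1}   OUT={a@B1, e@B0, f@B2}
  B3:   IN={a@B1, e@B0, f@B2}   OUT={a@B1, b@B3, c@B3, e@B0, f@B2}
  B4:   IN={a@B1, b@B3, c@B3, e@B0, f@B2}   OUT={a@B1, b@B3, c@B4, e@B0, f@B2}
  B5:   IN={a@B1, b@B3, c@B4, c@B6, e@B0, e@B6, f@B2}   OUT={a@B1, b@B3, c@B4, c@B6, e@B5, f@B2}
  B6:   IN={a@B1, b@B3, c@B4, c@B6, e@B5, f@B2}   OUT={a@B1, b@B3, c@B6, e@B6, f@B2}
  B7:   IN={a@B1, b@B3, c@B6, e@B0, e@B6, f@B1, f@B2}   OUT={a@B1, b@B3, c@B6, e@B7, f@B1, f@B2}
  B8:   IN={a@B1, b@B3, c@B6, e@B7, f@B1, f@B2}   OUT={a@B1, b@B3, c@B6, e@B7, f@B8}

Merge at B1: IN[B1] = OUT[B0] ⊔ OUT[B2] = {a@B1, e@B0, f@B2}
Applying B1's transfer function to that IN value gives OUT[B1] (row B1 above).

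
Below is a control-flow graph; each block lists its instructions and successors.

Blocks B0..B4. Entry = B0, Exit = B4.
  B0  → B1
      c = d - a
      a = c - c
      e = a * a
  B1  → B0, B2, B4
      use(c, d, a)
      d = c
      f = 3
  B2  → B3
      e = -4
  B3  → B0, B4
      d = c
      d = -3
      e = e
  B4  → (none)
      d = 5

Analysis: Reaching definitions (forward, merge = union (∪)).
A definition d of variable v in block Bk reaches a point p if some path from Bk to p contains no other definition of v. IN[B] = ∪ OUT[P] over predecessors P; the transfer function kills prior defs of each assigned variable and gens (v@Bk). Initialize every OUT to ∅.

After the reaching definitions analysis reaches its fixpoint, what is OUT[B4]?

Fixpoint table:
  B0:   IN={a@B0, c@B0, d@B1, d@B3, e@B0, e@B3, f@B1}   OUT={a@B0, c@B0, d@B1, d@B3, e@B0, f@B1}
  B1:   IN={a@B0, c@B0, d@B1, d@B3, e@B0, f@B1}   OUT={a@B0, c@B0, d@B1, e@B0, f@B1}
  B2:   IN={a@B0, c@B0, d@B1, e@B0, f@B1}   OUT={a@B0, c@B0, d@B1, e@B2, f@B1}
  B3:   IN={a@B0, c@B0, d@B1, e@B2, f@B1}   OUT={a@B0, c@B0, d@B3, e@B3, f@B1}
  B4:   IN={a@B0, c@B0, d@B1, d@B3, e@B0, e@B3, f@B1}   OUT={a@B0, c@B0, d@B4, e@B0, e@B3, f@B1}

Merge at B4: IN[B4] = OUT[B1] ⊔ OUT[B3] = {a@B0, c@B0, d@B1, d@B3, e@B0, e@B3, f@B1}
Applying B4's transfer function to that IN value gives OUT[B4] (row B4 above).

Answer: {a@B0, c@B0, d@B4, e@B0, e@B3, f@B1}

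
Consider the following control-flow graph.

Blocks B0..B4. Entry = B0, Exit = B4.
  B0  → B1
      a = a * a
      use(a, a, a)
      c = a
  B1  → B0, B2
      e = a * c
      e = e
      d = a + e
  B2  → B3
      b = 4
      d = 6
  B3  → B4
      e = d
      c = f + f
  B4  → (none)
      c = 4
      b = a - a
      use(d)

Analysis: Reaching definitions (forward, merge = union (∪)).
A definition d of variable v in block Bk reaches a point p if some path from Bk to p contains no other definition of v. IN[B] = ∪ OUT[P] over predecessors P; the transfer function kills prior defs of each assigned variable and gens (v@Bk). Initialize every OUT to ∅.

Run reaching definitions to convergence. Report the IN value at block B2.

Answer: {a@B0, c@B0, d@B1, e@B1}

Working:
Per-block solution:
  B0:   IN={a@B0, c@B0, d@B1, e@B1}   OUT={a@B0, c@B0, d@B1, e@B1}
  B1:   IN={a@B0, c@B0, d@B1, e@B1}   OUT={a@B0, c@B0, d@B1, e@B1}
  B2:   IN={a@B0, c@B0, d@B1, e@B1}   OUT={a@B0, b@B2, c@B0, d@B2, e@B1}
  B3:   IN={a@B0, b@B2, c@B0, d@B2, e@B1}   OUT={a@B0, b@B2, c@B3, d@B2, e@B3}
  B4:   IN={a@B0, b@B2, c@B3, d@B2, e@B3}   OUT={a@B0, b@B4, c@B4, d@B2, e@B3}

Merge at B2: IN[B2] = OUT[B1] = {a@B0, c@B0, d@B1, e@B1}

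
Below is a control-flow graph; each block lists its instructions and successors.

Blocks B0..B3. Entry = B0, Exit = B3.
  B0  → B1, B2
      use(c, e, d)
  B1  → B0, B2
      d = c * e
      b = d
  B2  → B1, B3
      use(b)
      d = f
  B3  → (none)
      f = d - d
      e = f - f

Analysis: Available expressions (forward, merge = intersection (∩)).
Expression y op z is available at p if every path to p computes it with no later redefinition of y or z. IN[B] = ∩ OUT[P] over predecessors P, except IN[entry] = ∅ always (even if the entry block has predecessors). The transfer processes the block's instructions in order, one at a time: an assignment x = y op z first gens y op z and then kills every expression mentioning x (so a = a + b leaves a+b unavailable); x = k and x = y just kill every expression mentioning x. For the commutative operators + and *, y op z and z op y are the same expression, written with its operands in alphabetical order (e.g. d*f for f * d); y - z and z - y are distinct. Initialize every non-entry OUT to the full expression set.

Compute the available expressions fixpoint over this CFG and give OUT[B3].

Answer: {d-d, f-f}

Derivation:
Per-block solution:
  B0:   IN={}   OUT={}
  B1:   IN={}   OUT={c*e}
  B2:   IN={}   OUT={}
  B3:   IN={}   OUT={d-d, f-f}

Merge at B3: IN[B3] = OUT[B2] = {}
Applying B3's transfer function to that IN value gives OUT[B3] (row B3 above).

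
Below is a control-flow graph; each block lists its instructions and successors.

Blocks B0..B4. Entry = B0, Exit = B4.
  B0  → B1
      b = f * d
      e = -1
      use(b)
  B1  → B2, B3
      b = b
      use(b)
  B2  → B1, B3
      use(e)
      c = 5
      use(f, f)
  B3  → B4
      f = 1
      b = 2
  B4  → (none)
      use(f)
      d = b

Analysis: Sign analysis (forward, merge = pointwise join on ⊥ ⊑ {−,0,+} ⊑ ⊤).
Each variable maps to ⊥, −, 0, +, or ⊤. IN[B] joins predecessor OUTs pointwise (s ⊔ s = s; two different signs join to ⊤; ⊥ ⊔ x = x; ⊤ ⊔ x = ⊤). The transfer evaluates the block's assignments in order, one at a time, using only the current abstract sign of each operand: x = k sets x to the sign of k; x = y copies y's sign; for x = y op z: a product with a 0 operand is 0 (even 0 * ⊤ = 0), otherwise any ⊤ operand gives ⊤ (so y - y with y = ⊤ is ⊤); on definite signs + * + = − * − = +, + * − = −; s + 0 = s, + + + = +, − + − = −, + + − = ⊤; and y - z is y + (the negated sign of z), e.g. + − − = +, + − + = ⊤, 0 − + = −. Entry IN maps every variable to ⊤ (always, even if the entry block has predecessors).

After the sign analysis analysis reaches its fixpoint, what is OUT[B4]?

Answer: {a: ⊤, b: +, c: ⊤, d: +, e: -, f: +}

Trace:
Converged values:
  B0:  IN=(all ⊤)  OUT={e:-; rest ⊤}
  B1:  IN={e:-; rest ⊤}  OUT={e:-; rest ⊤}
  B2:  IN={e:-; rest ⊤}  OUT={c:+, e:-; rest ⊤}
  B3:  IN={e:-; rest ⊤}  OUT={b:+, e:-, f:+; rest ⊤}
  B4:  IN={b:+, e:-, f:+; rest ⊤}  OUT={b:+, d:+, e:-, f:+; rest ⊤}

Merge at B4: IN[B4] = OUT[B3] = {a: ⊤, b: +, c: ⊤, d: ⊤, e: -, f: +}
Applying B4's transfer function to that IN value gives OUT[B4] (row B4 above).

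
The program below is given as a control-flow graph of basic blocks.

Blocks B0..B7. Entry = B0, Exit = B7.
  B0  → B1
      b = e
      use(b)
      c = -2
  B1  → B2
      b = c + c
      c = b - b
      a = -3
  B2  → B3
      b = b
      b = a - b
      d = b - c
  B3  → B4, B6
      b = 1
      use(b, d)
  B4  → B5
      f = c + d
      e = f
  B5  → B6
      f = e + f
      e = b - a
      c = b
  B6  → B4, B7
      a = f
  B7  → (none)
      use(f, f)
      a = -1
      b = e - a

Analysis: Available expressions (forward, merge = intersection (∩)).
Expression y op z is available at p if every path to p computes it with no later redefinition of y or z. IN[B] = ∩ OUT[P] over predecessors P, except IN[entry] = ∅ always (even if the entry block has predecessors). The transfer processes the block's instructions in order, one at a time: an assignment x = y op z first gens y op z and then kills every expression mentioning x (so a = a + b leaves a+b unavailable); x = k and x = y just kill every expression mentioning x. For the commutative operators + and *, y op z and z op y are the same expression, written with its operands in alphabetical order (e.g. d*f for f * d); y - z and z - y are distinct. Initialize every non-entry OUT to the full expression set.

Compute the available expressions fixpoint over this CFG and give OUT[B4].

Answer: {c+d}

Working:
Fixpoint table:
  B0:  IN={}  OUT={}
  B1:  IN={}  OUT={b-b}
  B2:  IN={b-b}  OUT={b-c}
  B3:  IN={b-c}  OUT={}
  B4:  IN={}  OUT={c+d}
  B5:  IN={c+d}  OUT={b-a}
  B6:  IN={}  OUT={}
  B7:  IN={}  OUT={e-a}

Merge at B4: IN[B4] = OUT[B3] ∩ OUT[B6] = {}
Applying B4's transfer function to that IN value gives OUT[B4] (row B4 above).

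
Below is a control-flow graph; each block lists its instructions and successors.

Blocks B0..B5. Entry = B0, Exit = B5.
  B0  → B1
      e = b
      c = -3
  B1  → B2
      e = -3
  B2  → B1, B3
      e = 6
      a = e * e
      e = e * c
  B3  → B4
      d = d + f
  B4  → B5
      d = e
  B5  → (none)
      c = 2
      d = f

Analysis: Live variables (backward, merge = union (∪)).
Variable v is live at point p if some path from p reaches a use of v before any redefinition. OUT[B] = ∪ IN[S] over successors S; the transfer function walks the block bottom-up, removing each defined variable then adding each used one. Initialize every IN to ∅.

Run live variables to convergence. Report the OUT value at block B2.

Answer: {c, d, e, f}

Working:
Converged values:
  B0: | IN={b, d, f} | OUT={c, d, f}
  B1: | IN={c, d, f} | OUT={c, d, f}
  B2: | IN={c, d, f} | OUT={c, d, e, f}
  B3: | IN={d, e, f} | OUT={e, f}
  B4: | IN={e, f} | OUT={f}
  B5: | IN={f} | OUT={}

Merge at B2: OUT[B2] = IN[B1] ⊔ IN[B3] = {c, d, e, f}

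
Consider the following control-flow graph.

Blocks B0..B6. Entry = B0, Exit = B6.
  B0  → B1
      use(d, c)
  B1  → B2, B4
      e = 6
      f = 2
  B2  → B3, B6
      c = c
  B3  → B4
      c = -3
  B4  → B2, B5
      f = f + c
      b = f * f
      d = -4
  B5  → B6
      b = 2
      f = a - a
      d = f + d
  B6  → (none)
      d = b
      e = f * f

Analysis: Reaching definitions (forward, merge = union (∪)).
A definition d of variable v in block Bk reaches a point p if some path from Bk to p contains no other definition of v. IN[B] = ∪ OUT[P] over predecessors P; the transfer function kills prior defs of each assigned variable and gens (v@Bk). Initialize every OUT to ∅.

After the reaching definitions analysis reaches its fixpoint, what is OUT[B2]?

Answer: {b@B4, c@B2, d@B4, e@B1, f@B1, f@B4}

Derivation:
Per-block solution:
  B0:  IN={}  OUT={}
  B1:  IN={}  OUT={e@B1, f@B1}
  B2:  IN={b@B4, c@B3, d@B4, e@B1, f@B1, f@B4}  OUT={b@B4, c@B2, d@B4, e@B1, f@B1, f@B4}
  B3:  IN={b@B4, c@B2, d@B4, e@B1, f@B1, f@B4}  OUT={b@B4, c@B3, d@B4, e@B1, f@B1, f@B4}
  B4:  IN={b@B4, c@B3, d@B4, e@B1, f@B1, f@B4}  OUT={b@B4, c@B3, d@B4, e@B1, f@B4}
  B5:  IN={b@B4, c@B3, d@B4, e@B1, f@B4}  OUT={b@B5, c@B3, d@B5, e@B1, f@B5}
  B6:  IN={b@B4, b@B5, c@B2, c@B3, d@B4, d@B5, e@B1, f@B1, f@B4, f@B5}  OUT={b@B4, b@B5, c@B2, c@B3, d@B6, e@B6, f@B1, f@B4, f@B5}

Merge at B2: IN[B2] = OUT[B1] ⊔ OUT[B4] = {b@B4, c@B3, d@B4, e@B1, f@B1, f@B4}
Applying B2's transfer function to that IN value gives OUT[B2] (row B2 above).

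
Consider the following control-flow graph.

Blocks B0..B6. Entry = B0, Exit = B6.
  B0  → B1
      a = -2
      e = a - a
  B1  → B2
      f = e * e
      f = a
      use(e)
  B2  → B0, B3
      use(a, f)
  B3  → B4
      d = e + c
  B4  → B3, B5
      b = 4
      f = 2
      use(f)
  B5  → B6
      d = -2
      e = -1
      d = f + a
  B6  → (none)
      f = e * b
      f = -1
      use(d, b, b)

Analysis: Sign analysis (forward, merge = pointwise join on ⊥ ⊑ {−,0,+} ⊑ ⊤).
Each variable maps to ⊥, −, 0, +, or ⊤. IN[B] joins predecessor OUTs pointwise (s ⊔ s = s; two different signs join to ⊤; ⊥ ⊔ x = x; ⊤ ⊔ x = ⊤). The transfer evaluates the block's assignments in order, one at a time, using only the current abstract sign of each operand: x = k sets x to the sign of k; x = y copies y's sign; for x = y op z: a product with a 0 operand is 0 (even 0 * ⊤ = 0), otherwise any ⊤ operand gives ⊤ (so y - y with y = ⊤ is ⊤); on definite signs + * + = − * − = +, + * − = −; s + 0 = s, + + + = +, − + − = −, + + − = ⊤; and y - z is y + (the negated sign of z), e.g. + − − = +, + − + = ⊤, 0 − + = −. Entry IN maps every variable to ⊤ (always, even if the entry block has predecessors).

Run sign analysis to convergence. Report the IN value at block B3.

Converged values:
  B0:   IN=(all ⊤)   OUT={a:-; rest ⊤}
  B1:   IN={a:-; rest ⊤}   OUT={a:-, f:-; rest ⊤}
  B2:   IN={a:-, f:-; rest ⊤}   OUT={a:-, f:-; rest ⊤}
  B3:   IN={a:-; rest ⊤}   OUT={a:-; rest ⊤}
  B4:   IN={a:-; rest ⊤}   OUT={a:-, b:+, f:+; rest ⊤}
  B5:   IN={a:-, b:+, f:+; rest ⊤}   OUT={a:-, b:+, e:-, f:+; rest ⊤}
  B6:   IN={a:-, b:+, e:-, f:+; rest ⊤}   OUT={a:-, b:+, e:-, f:-; rest ⊤}

Merge at B3: IN[B3] = OUT[B2] ⊔ OUT[B4] = {a: -, b: ⊤, c: ⊤, d: ⊤, e: ⊤, f: ⊤}

Answer: {a: -, b: ⊤, c: ⊤, d: ⊤, e: ⊤, f: ⊤}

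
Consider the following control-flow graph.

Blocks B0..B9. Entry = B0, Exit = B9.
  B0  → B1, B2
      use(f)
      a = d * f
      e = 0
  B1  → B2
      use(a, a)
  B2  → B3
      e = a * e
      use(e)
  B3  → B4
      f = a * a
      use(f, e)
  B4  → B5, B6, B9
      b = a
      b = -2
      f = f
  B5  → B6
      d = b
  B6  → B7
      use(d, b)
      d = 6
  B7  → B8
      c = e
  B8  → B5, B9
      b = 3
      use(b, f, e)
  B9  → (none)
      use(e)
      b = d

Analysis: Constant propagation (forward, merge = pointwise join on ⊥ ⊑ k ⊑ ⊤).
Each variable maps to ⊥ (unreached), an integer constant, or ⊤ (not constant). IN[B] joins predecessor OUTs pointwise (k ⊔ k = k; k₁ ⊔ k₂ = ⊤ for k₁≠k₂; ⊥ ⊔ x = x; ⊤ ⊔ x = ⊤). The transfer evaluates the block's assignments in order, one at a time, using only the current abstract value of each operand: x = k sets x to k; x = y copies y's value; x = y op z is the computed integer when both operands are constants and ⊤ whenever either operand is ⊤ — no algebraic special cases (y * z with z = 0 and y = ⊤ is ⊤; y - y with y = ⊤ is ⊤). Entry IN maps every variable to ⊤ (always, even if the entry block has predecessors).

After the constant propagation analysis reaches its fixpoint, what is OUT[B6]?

Per-block solution:
  B0:   IN=(all ⊤)   OUT={e:0; rest ⊤}
  B1:   IN={e:0; rest ⊤}   OUT={e:0; rest ⊤}
  B2:   IN={e:0; rest ⊤}   OUT=(all ⊤)
  B3:   IN=(all ⊤)   OUT=(all ⊤)
  B4:   IN=(all ⊤)   OUT={b:-2; rest ⊤}
  B5:   IN=(all ⊤)   OUT=(all ⊤)
  B6:   IN=(all ⊤)   OUT={d:6; rest ⊤}
  B7:   IN={d:6; rest ⊤}   OUT={d:6; rest ⊤}
  B8:   IN={d:6; rest ⊤}   OUT={b:3, d:6; rest ⊤}
  B9:   IN=(all ⊤)   OUT=(all ⊤)

Merge at B6: IN[B6] = OUT[B4] ⊔ OUT[B5] = {a: ⊤, b: ⊤, c: ⊤, d: ⊤, e: ⊤, f: ⊤}
Applying B6's transfer function to that IN value gives OUT[B6] (row B6 above).

Answer: {a: ⊤, b: ⊤, c: ⊤, d: 6, e: ⊤, f: ⊤}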